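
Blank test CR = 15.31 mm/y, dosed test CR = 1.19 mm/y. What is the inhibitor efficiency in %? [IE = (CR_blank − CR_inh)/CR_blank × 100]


Apply the inhibitor-efficiency definition: IE = (CR_blank − CR_inh)/CR_blank × 100
IE = (15.31 − 1.19) / 15.31 × 100
IE = 14.12 / 15.31 × 100 = 92.2 %

92.2 %


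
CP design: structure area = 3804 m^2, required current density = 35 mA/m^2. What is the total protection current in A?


I = area * current density, then convert mA → A (÷1000)
I = 3804 * 35 / 1000 = 133.14 A

133.14 A


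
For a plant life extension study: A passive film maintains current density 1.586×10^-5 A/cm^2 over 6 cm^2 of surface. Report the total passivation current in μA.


I = i_pass * A, then convert A → μA (×10^6)
I = 1.586×10^-5 * 6 * 10^6 = 95.16 μA

95.16 μA


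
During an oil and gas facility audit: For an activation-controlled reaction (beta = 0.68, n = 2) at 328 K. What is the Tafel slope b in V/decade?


Apply the Tafel slope relation: b = 2.303*R*T/(beta*n*F)
Numerator: 2.303 * 8.314 * 328 = 6280.26
Denominator: 0.68 * 2 * 96485 = 131219.6
b = 6280.26 / 131219.6 = 0.048 V/decade

0.048 V/decade


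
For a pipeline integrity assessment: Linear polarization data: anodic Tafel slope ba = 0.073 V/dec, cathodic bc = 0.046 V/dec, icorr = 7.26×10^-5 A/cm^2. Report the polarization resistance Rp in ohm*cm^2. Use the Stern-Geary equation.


Apply the Stern-Geary equation: Rp = ba*bc / (2.303*icorr*(ba+bc))
ba*bc = 0.073*0.046 = 0.003358
ba+bc = 0.119; 2.303*icorr*(ba+bc) = 2.303*7.26×10^-5*0.119 = 1.9896538×10^-5
Rp = 0.003358 / 1.9896538×10^-5 = 168.8 ohm*cm^2

168.8 ohm*cm^2


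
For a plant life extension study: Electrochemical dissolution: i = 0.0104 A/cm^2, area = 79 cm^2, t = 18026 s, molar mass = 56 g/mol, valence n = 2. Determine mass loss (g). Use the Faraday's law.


Apply Faraday's law: m = i*A*t*M / (n*F)
Total charge passed Q = i*A*t = 0.0104*79*18026 = 14810.1616 C
m = Q*M/(n*F) = 14810.1616*56/(2*96485) = 4.29792 g

4.29792 g


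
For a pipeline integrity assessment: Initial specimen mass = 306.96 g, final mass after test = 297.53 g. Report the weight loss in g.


Weight loss = initial − final
WL = 306.96 − 297.53 = 9.43 g

9.43 g


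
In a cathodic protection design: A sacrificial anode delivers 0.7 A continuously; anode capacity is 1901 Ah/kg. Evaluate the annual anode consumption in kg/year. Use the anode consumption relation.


Annual consumption = current * hours per year / capacity
Rate = 0.7 * 8760 / 1901 = 3.2 kg/year

3.2 kg/year


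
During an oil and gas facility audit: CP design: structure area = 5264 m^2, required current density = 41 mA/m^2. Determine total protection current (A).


I = area * current density, then convert mA → A (÷1000)
I = 5264 * 41 / 1000 = 215.82 A

215.82 A


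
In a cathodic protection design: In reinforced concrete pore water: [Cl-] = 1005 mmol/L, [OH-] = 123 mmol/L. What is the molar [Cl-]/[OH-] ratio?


Threshold parameter = [Cl-] / [OH-] (molar basis; both in mmol/L, so units cancel)
Ratio = 1005 / 123 = 8.17

8.17


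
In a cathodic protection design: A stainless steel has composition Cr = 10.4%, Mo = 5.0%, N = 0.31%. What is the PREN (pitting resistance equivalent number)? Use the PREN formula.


Apply the PREN formula: PREN = Cr + 3.3*Mo + 16*N
PREN = 10.4 + 3.3*5.0 + 16*0.31
PREN = 10.4 + 16.5 + 4.96 = 31.86

31.86


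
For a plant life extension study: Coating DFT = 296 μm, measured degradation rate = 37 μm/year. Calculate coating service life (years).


Service life = thickness / degradation rate
Life = 296 / 37 = 8.0 years

8.0 years


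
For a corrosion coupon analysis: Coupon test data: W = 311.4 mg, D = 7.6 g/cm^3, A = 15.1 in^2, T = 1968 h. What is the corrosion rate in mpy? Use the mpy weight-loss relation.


Apply the mpy weight-loss relation: CR = 534 * W / (D * A * T)
Numerator: 534 * 311.4 = 166287.6
Denominator: 7.6 * 15.1 * 1968 = 225847.68
CR = 166287.6 / 225847.68 = 0.7363 mpy

0.7363 mpy


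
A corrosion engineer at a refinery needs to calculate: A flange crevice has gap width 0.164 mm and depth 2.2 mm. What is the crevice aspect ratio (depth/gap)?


Aspect ratio = depth / gap
Ratio = 2.2 / 0.164 = 13.4

13.4


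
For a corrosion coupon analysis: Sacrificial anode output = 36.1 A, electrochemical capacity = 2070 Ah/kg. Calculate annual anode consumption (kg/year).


Annual consumption = current * hours per year / capacity
Rate = 36.1 * 8760 / 2070 = 152.8 kg/year

152.8 kg/year


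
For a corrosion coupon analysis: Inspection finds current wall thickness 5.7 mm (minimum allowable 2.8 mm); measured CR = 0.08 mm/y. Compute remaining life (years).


Apply the remaining-life relation: RL = (t_current − t_min) / CR
RL = (5.7 − 2.8) / 0.08 = 2.9 / 0.08 = 36.3 years

36.3 years


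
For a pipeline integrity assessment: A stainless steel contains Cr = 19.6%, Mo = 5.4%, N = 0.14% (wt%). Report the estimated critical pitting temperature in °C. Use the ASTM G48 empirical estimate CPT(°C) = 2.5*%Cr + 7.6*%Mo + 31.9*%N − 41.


Apply the ASTM G48 empirical CPT estimate: CPT(°C) = 2.5*%Cr + 7.6*%Mo + 31.9*%N − 41
2.5*19.6 = 49; 7.6*5.4 = 41.04; 31.9*0.14 = 4.466
CPT = 49 + 41.04 + 4.466 − 41 = 53.506 °C
Rounded to 0.1 °C: CPT ≈ 53.5 °C

53.5 °C


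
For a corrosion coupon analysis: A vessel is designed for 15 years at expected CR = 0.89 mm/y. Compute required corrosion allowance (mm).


Corrosion allowance = CR × design life
CA = 0.89 * 15 = 13.35 mm

13.35 mm


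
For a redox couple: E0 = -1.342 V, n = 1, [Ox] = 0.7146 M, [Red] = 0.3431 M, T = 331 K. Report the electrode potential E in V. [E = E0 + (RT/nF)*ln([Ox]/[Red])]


Apply the Nernst equation: E = E0 + (RT/nF)*ln([Ox]/[Red])
Step 1: RT/nF = 8.314*331/(1*96485) = 0.02852188 V
Step 2: [Ox]/[Red] = 0.7146/0.3431 = 2.082775
Step 3: ln(2.082775) = 0.733701
Step 4: correction = 0.02852188 * 0.733701 = 0.021 V
E = -1.342 + 0.021 = -1.321 V

-1.321 V


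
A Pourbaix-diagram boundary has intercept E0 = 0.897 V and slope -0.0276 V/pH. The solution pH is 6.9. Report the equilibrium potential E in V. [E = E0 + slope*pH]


Apply the Pourbaix line equation: E = E0 + slope*pH
E = 0.897 + (-0.0276)*6.9 = 0.897 + (-0.19044) = 0.70656 V
Rounded to 4 decimal places: E = 0.7066 V

0.7066 V


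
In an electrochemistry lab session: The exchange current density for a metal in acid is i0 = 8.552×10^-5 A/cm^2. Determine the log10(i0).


i0 = 8.552×10^-5 A/cm^2
log10(i0) = -4.068

-4.068


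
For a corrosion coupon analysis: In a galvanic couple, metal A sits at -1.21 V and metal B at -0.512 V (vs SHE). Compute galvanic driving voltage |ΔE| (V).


Driving voltage is the absolute potential difference.
|ΔE| = |-1.21 − (-0.512)| = 0.698 V

0.698 V


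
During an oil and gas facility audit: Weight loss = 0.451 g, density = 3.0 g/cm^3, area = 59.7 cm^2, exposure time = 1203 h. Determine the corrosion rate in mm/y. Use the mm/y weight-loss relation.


Apply the mm/y weight-loss relation: CR = 87600 * W / (D * A * T)
Numerator: 87600 * 0.451 = 39507.6
Denominator: 3.0 * 59.7 * 1203 = 215457.3
CR = 39507.6 / 215457.3 = 0.183366 mm/y

0.183366 mm/y


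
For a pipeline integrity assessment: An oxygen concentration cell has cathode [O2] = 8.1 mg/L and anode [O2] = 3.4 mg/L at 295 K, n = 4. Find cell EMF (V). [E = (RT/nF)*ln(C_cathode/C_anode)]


Apply the Nernst concentration-cell relation: E = (RT/nF)*ln(C_cathode/C_anode)
RT/nF = 8.314*295/(4*96485) = 0.00635495 V
ln(8.1/3.4) = 0.86809
E = 0.00635495 * 0.86809 = 0.00552 V

0.00552 V


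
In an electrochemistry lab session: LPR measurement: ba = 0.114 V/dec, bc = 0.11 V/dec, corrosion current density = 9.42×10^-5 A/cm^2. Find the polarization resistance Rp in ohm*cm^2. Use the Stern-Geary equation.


Apply the Stern-Geary equation: Rp = ba*bc / (2.303*icorr*(ba+bc))
ba*bc = 0.114*0.11 = 0.01254
ba+bc = 0.224; 2.303*icorr*(ba+bc) = 2.303*9.42×10^-5*0.224 = 4.8595142×10^-5
Rp = 0.01254 / 4.8595142×10^-5 = 258.05 ohm*cm^2

258.05 ohm*cm^2


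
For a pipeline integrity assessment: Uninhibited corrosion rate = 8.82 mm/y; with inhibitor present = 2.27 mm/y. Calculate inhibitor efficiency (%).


Apply the inhibitor-efficiency definition: IE = (CR_blank − CR_inh)/CR_blank × 100
IE = (8.82 − 2.27) / 8.82 × 100
IE = 6.55 / 8.82 × 100 = 74.3 %

74.3 %


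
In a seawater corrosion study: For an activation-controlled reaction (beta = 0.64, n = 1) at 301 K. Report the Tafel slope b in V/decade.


Apply the Tafel slope relation: b = 2.303*R*T/(beta*n*F)
Numerator: 2.303 * 8.314 * 301 = 5763.29
Denominator: 0.64 * 1 * 96485 = 61750.4
b = 5763.29 / 61750.4 = 0.0933 V/decade

0.0933 V/decade


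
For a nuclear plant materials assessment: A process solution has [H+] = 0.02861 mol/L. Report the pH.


pH = −log10[H+]
pH = −log10(0.02861) = 1.54

1.54


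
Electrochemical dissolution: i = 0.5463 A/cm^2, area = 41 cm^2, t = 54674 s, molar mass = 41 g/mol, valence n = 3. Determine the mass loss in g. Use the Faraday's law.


Apply Faraday's law: m = i*A*t*M / (n*F)
Total charge passed Q = i*A*t = 0.5463*41*54674 = 1224604.6542 C
m = Q*M/(n*F) = 1224604.6542*41/(3*96485) = 173.45975 g

173.45975 g


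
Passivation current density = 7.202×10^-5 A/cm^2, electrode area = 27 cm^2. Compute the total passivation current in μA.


I = i_pass * A, then convert A → μA (×10^6)
I = 7.202×10^-5 * 27 * 10^6 = 1944.54 μA

1944.54 μA


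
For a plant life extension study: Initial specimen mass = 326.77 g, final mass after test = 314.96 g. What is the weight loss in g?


Weight loss = initial − final
WL = 326.77 − 314.96 = 11.81 g

11.81 g


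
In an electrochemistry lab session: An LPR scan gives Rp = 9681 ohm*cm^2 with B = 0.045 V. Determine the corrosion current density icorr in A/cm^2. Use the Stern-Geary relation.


Apply the Stern-Geary relation: icorr = B / Rp
icorr = 0.045 / 9681 = 4.648×10^-6 A/cm^2

4.648×10^-6 A/cm^2


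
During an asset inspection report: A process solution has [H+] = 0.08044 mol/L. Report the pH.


pH = −log10[H+]
pH = −log10(0.08044) = 1.09

1.09


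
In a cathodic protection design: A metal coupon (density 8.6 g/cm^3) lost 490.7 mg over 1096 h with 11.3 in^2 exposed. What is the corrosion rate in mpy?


Apply the mpy weight-loss relation: CR = 534 * W / (D * A * T)
Numerator: 534 * 490.7 = 262033.8
Denominator: 8.6 * 11.3 * 1096 = 106509.28
CR = 262033.8 / 106509.28 = 2.46 mpy

2.46 mpy


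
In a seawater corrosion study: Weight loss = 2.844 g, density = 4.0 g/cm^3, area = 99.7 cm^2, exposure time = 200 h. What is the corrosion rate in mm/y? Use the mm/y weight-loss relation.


Apply the mm/y weight-loss relation: CR = 87600 * W / (D * A * T)
Numerator: 87600 * 2.844 = 249134.4
Denominator: 4.0 * 99.7 * 200 = 79760.0
CR = 249134.4 / 79760.0 = 3.12355 mm/y

3.12355 mm/y


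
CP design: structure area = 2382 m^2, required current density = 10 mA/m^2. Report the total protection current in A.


I = area * current density, then convert mA → A (÷1000)
I = 2382 * 10 / 1000 = 23.82 A

23.82 A


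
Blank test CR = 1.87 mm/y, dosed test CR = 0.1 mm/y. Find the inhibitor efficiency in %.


Apply the inhibitor-efficiency definition: IE = (CR_blank − CR_inh)/CR_blank × 100
IE = (1.87 − 0.1) / 1.87 × 100
IE = 1.77 / 1.87 × 100 = 94.7 %

94.7 %


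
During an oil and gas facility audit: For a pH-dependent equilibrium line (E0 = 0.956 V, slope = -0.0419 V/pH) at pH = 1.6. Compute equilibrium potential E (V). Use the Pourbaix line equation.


Apply the Pourbaix line equation: E = E0 + slope*pH
E = 0.956 + (-0.0419)*1.6 = 0.956 + (-0.06704) = 0.88896 V
Rounded to 3 decimal places: E = 0.889 V

0.889 V


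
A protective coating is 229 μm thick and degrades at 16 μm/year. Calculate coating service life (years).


Service life = thickness / degradation rate
Life = 229 / 16 = 14.3 years

14.3 years


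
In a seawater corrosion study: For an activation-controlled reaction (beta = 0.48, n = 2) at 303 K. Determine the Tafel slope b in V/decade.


Apply the Tafel slope relation: b = 2.303*R*T/(beta*n*F)
Numerator: 2.303 * 8.314 * 303 = 5801.58
Denominator: 0.48 * 2 * 96485 = 92625.6
b = 5801.58 / 92625.6 = 0.0626 V/decade

0.0626 V/decade


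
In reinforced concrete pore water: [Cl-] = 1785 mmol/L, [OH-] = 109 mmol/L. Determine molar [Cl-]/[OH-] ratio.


Threshold parameter = [Cl-] / [OH-] (molar basis; both in mmol/L, so units cancel)
Ratio = 1785 / 109 = 16.38

16.38


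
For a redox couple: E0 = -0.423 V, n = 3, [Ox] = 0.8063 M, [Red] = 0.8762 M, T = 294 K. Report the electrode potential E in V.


Apply the Nernst equation: E = E0 + (RT/nF)*ln([Ox]/[Red])
Step 1: RT/nF = 8.314*294/(3*96485) = 0.00844455 V
Step 2: [Ox]/[Red] = 0.8063/0.8762 = 0.920224
Step 3: ln(0.920224) = -0.083138
Step 4: correction = 0.00844455 * -0.083138 = -0.001 V
E = -0.423 + -0.001 = -0.424 V

-0.424 V


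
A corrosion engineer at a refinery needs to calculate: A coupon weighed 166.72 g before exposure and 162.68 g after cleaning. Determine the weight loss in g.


Weight loss = initial − final
WL = 166.72 − 162.68 = 4.04 g

4.04 g


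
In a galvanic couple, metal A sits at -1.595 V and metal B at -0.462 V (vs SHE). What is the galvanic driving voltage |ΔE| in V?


Driving voltage is the absolute potential difference.
|ΔE| = |-1.595 − (-0.462)| = 1.133 V

1.133 V


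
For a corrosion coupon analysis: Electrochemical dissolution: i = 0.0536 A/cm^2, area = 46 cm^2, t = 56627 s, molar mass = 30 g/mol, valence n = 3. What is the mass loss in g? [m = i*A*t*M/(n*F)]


Apply Faraday's law: m = i*A*t*M / (n*F)
Total charge passed Q = i*A*t = 0.0536*46*56627 = 139619.5312 C
m = Q*M/(n*F) = 139619.5312*30/(3*96485) = 14.4706 g

14.4706 g


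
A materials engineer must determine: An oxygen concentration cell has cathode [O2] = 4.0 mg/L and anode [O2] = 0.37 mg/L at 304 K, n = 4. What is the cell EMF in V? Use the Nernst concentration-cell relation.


Apply the Nernst concentration-cell relation: E = (RT/nF)*ln(C_cathode/C_anode)
RT/nF = 8.314*304/(4*96485) = 0.00654883 V
ln(4.0/0.37) = 2.38055
E = 0.00654883 * 2.38055 = 0.01559 V

0.01559 V


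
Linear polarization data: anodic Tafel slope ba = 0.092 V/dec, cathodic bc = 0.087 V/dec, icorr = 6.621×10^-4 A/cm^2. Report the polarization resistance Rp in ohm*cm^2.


Apply the Stern-Geary equation: Rp = ba*bc / (2.303*icorr*(ba+bc))
ba*bc = 0.092*0.087 = 0.008004
ba+bc = 0.179; 2.303*icorr*(ba+bc) = 2.303*6.621×10^-4*0.179 = 2.7294212×10^-4
Rp = 0.008004 / 2.7294212×10^-4 = 29.3 ohm*cm^2

29.3 ohm*cm^2


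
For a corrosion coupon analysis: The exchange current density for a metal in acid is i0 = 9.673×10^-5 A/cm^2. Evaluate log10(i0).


i0 = 9.673×10^-5 A/cm^2
log10(i0) = -4.014

-4.014


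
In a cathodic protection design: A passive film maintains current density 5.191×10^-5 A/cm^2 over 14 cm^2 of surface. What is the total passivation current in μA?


I = i_pass * A, then convert A → μA (×10^6)
I = 5.191×10^-5 * 14 * 10^6 = 726.74 μA

726.74 μA


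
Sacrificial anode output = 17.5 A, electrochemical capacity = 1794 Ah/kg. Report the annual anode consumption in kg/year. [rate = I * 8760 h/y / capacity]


Annual consumption = current * hours per year / capacity
Rate = 17.5 * 8760 / 1794 = 85.5 kg/year

85.5 kg/year


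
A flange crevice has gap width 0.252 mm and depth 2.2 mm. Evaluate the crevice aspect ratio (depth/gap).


Aspect ratio = depth / gap
Ratio = 2.2 / 0.252 = 8.7

8.7


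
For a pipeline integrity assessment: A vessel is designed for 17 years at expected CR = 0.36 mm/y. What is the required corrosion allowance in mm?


Corrosion allowance = CR × design life
CA = 0.36 * 17 = 6.12 mm

6.12 mm


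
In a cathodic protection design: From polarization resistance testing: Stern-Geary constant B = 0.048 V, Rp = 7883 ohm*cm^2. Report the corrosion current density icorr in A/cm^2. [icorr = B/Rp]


Apply the Stern-Geary relation: icorr = B / Rp
icorr = 0.048 / 7883 = 6.089×10^-6 A/cm^2

6.089×10^-6 A/cm^2


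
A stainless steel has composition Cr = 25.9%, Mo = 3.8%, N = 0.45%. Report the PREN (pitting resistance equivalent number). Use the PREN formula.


Apply the PREN formula: PREN = Cr + 3.3*Mo + 16*N
PREN = 25.9 + 3.3*3.8 + 16*0.45
PREN = 25.9 + 12.54 + 7.2 = 45.64

45.64


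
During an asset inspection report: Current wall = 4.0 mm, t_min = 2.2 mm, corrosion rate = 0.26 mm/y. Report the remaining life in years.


Apply the remaining-life relation: RL = (t_current − t_min) / CR
RL = (4.0 − 2.2) / 0.26 = 1.8 / 0.26 = 6.9 years

6.9 years


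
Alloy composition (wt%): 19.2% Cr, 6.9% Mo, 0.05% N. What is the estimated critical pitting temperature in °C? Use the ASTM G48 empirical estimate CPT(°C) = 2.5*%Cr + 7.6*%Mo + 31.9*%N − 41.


Apply the ASTM G48 empirical CPT estimate: CPT(°C) = 2.5*%Cr + 7.6*%Mo + 31.9*%N − 41
2.5*19.2 = 48; 7.6*6.9 = 52.44; 31.9*0.05 = 1.595
CPT = 48 + 52.44 + 1.595 − 41 = 61.035 °C
Rounded to 0.1 °C: CPT ≈ 61.0 °C

61.0 °C


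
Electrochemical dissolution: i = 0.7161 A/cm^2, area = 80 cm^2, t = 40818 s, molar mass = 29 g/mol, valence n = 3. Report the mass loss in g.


Apply Faraday's law: m = i*A*t*M / (n*F)
Total charge passed Q = i*A*t = 0.7161*80*40818 = 2338381.584 C
m = Q*M/(n*F) = 2338381.584*29/(3*96485) = 234.278 g

234.278 g


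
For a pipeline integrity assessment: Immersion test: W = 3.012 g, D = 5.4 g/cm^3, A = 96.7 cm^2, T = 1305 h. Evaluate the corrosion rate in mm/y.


Apply the mm/y weight-loss relation: CR = 87600 * W / (D * A * T)
Numerator: 87600 * 3.012 = 263851.2
Denominator: 5.4 * 96.7 * 1305 = 681444.9
CR = 263851.2 / 681444.9 = 0.387194 mm/y

0.387194 mm/y


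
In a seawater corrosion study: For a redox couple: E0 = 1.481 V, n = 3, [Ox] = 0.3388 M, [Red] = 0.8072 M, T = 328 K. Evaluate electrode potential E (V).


Apply the Nernst equation: E = E0 + (RT/nF)*ln([Ox]/[Red])
Step 1: RT/nF = 8.314*328/(3*96485) = 0.00942113 V
Step 2: [Ox]/[Red] = 0.3388/0.8072 = 0.419722
Step 3: ln(0.419722) = -0.868163
Step 4: correction = 0.00942113 * -0.868163 = -0.0082 V
E = 1.481 + -0.0082 = 1.4728 V

1.4728 V


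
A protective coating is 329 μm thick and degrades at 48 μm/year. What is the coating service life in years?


Service life = thickness / degradation rate
Life = 329 / 48 = 6.9 years

6.9 years


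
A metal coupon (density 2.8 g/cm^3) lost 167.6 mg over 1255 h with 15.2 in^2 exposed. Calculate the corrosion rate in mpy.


Apply the mpy weight-loss relation: CR = 534 * W / (D * A * T)
Numerator: 534 * 167.6 = 89498.4
Denominator: 2.8 * 15.2 * 1255 = 53412.8
CR = 89498.4 / 53412.8 = 1.676 mpy

1.676 mpy


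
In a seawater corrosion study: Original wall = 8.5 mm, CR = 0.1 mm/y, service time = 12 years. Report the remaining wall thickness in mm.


Remaining wall = original − CR × time
t = 8.5 − 0.1*12 = 8.5 − 1.2 = 7.3 mm

7.3 mm


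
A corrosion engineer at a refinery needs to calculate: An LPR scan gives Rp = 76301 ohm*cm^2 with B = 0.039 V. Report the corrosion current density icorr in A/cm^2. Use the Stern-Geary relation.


Apply the Stern-Geary relation: icorr = B / Rp
icorr = 0.039 / 76301 = 5.111×10^-7 A/cm^2

5.111×10^-7 A/cm^2


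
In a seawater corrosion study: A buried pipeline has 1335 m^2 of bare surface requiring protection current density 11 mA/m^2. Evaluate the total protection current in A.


I = area * current density, then convert mA → A (÷1000)
I = 1335 * 11 / 1000 = 14.69 A

14.69 A


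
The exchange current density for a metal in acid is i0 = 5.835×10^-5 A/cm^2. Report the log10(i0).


i0 = 5.835×10^-5 A/cm^2
log10(i0) = -4.234

-4.234


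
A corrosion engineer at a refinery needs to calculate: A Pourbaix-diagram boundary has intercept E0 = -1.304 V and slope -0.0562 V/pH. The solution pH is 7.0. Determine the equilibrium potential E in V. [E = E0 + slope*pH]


Apply the Pourbaix line equation: E = E0 + slope*pH
E = -1.304 + (-0.0562)*7.0 = -1.304 + (-0.3934) = -1.6974 V
Rounded to 4 decimal places: E = -1.6974 V

-1.6974 V


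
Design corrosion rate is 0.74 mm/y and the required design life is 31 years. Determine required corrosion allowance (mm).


Corrosion allowance = CR × design life
CA = 0.74 * 31 = 22.94 mm

22.94 mm


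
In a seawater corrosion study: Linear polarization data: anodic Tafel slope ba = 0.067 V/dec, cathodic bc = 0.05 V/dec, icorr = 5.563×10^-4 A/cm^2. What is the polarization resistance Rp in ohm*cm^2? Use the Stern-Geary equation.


Apply the Stern-Geary equation: Rp = ba*bc / (2.303*icorr*(ba+bc))
ba*bc = 0.067*0.05 = 0.00335
ba+bc = 0.117; 2.303*icorr*(ba+bc) = 2.303*5.563×10^-4*0.117 = 1.4989559×10^-4
Rp = 0.00335 / 1.4989559×10^-4 = 22.3 ohm*cm^2

22.3 ohm*cm^2


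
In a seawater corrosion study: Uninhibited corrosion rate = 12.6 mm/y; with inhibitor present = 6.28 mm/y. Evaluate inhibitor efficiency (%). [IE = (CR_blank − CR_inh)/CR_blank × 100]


Apply the inhibitor-efficiency definition: IE = (CR_blank − CR_inh)/CR_blank × 100
IE = (12.6 − 6.28) / 12.6 × 100
IE = 6.32 / 12.6 × 100 = 50.2 %

50.2 %


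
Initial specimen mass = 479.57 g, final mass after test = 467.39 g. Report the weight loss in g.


Weight loss = initial − final
WL = 479.57 − 467.39 = 12.18 g

12.18 g


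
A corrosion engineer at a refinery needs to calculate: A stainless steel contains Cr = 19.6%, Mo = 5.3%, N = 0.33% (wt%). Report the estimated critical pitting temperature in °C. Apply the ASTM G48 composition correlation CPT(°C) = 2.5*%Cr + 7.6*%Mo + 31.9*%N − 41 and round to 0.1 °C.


Apply the ASTM G48 empirical CPT estimate: CPT(°C) = 2.5*%Cr + 7.6*%Mo + 31.9*%N − 41
2.5*19.6 = 49; 7.6*5.3 = 40.28; 31.9*0.33 = 10.527
CPT = 49 + 40.28 + 10.527 − 41 = 58.807 °C
Rounded to 0.1 °C: CPT ≈ 58.8 °C

58.8 °C


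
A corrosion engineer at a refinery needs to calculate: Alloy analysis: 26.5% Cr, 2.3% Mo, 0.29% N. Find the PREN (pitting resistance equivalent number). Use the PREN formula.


Apply the PREN formula: PREN = Cr + 3.3*Mo + 16*N
PREN = 26.5 + 3.3*2.3 + 16*0.29
PREN = 26.5 + 7.59 + 4.64 = 38.73

38.73


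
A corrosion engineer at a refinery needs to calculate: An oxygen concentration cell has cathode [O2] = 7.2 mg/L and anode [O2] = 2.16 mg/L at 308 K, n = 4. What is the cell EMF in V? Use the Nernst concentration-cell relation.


Apply the Nernst concentration-cell relation: E = (RT/nF)*ln(C_cathode/C_anode)
RT/nF = 8.314*308/(4*96485) = 0.006635 V
ln(7.2/2.16) = 1.20397
E = 0.006635 * 1.20397 = 0.00799 V

0.00799 V


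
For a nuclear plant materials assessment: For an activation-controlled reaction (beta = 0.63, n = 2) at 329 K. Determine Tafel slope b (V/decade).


Apply the Tafel slope relation: b = 2.303*R*T/(beta*n*F)
Numerator: 2.303 * 8.314 * 329 = 6299.41
Denominator: 0.63 * 2 * 96485 = 121571.1
b = 6299.41 / 121571.1 = 0.052 V/decade

0.052 V/decade


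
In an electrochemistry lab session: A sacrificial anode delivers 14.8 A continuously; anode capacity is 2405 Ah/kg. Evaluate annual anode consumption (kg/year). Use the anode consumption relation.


Annual consumption = current * hours per year / capacity
Rate = 14.8 * 8760 / 2405 = 53.9 kg/year

53.9 kg/year


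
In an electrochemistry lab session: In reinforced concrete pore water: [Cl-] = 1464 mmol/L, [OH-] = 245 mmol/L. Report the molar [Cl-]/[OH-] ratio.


Threshold parameter = [Cl-] / [OH-] (molar basis; both in mmol/L, so units cancel)
Ratio = 1464 / 245 = 5.98

5.98


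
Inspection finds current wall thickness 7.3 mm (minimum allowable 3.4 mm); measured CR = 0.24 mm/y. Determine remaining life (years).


Apply the remaining-life relation: RL = (t_current − t_min) / CR
RL = (7.3 − 3.4) / 0.24 = 3.9 / 0.24 = 16.3 years

16.3 years


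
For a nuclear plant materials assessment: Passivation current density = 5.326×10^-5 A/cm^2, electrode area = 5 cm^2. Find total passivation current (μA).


I = i_pass * A, then convert A → μA (×10^6)
I = 5.326×10^-5 * 5 * 10^6 = 266.3 μA

266.3 μA


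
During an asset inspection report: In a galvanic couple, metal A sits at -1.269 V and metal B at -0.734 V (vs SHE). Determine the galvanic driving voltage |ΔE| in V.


Driving voltage is the absolute potential difference.
|ΔE| = |-1.269 − (-0.734)| = 0.535 V

0.535 V


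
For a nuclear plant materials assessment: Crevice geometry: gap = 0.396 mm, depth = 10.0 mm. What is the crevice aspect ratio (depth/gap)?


Aspect ratio = depth / gap
Ratio = 10.0 / 0.396 = 25.3

25.3


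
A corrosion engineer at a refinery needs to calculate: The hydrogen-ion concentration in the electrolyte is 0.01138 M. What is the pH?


pH = −log10[H+]
pH = −log10(0.01138) = 1.94

1.94


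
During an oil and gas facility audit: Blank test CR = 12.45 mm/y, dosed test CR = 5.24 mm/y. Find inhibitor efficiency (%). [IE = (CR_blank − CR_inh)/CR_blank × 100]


Apply the inhibitor-efficiency definition: IE = (CR_blank − CR_inh)/CR_blank × 100
IE = (12.45 − 5.24) / 12.45 × 100
IE = 7.21 / 12.45 × 100 = 57.9 %

57.9 %


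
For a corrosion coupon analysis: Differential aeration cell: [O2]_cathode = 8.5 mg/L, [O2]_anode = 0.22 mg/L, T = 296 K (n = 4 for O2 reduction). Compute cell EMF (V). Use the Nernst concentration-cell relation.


Apply the Nernst concentration-cell relation: E = (RT/nF)*ln(C_cathode/C_anode)
RT/nF = 8.314*296/(4*96485) = 0.00637649 V
ln(8.5/0.22) = 3.65419
E = 0.00637649 * 3.65419 = 0.0233 V

0.0233 V


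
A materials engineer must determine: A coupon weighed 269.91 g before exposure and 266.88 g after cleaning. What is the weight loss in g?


Weight loss = initial − final
WL = 269.91 − 266.88 = 3.03 g

3.03 g


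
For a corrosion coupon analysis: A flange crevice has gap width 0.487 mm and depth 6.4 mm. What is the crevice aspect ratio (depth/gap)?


Aspect ratio = depth / gap
Ratio = 6.4 / 0.487 = 13.1

13.1


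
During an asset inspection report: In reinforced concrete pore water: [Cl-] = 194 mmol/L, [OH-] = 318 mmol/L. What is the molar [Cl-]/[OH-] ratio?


Threshold parameter = [Cl-] / [OH-] (molar basis; both in mmol/L, so units cancel)
Ratio = 194 / 318 = 0.61

0.61


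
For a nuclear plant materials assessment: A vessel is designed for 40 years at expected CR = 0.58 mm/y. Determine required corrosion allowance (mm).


Corrosion allowance = CR × design life
CA = 0.58 * 40 = 23.2 mm

23.2 mm


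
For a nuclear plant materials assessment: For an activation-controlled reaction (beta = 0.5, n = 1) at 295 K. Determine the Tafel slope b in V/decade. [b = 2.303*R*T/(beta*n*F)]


Apply the Tafel slope relation: b = 2.303*R*T/(beta*n*F)
Numerator: 2.303 * 8.314 * 295 = 5648.41
Denominator: 0.5 * 1 * 96485 = 48242.5
b = 5648.41 / 48242.5 = 0.117 V/decade

0.117 V/decade


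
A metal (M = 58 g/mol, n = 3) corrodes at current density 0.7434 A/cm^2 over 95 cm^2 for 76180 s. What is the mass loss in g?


Apply Faraday's law: m = i*A*t*M / (n*F)
Total charge passed Q = i*A*t = 0.7434*95*76180 = 5380060.14 C
m = Q*M/(n*F) = 5380060.14*58/(3*96485) = 1078.038 g

1078.038 g


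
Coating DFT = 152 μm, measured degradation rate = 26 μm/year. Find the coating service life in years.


Service life = thickness / degradation rate
Life = 152 / 26 = 5.8 years

5.8 years


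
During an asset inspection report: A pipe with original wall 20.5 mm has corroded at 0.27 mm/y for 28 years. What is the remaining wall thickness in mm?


Remaining wall = original − CR × time
t = 20.5 − 0.27*28 = 20.5 − 7.56 = 12.94 mm

12.94 mm


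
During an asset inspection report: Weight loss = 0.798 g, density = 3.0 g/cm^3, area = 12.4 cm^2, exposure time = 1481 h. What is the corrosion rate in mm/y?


Apply the mm/y weight-loss relation: CR = 87600 * W / (D * A * T)
Numerator: 87600 * 0.798 = 69904.8
Denominator: 3.0 * 12.4 * 1481 = 55093.2
CR = 69904.8 / 55093.2 = 1.2688 mm/y

1.2688 mm/y


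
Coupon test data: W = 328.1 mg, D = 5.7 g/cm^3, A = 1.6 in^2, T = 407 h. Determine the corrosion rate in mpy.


Apply the mpy weight-loss relation: CR = 534 * W / (D * A * T)
Numerator: 534 * 328.1 = 175205.4
Denominator: 5.7 * 1.6 * 407 = 3711.84
CR = 175205.4 / 3711.84 = 47.2018 mpy

47.2018 mpy


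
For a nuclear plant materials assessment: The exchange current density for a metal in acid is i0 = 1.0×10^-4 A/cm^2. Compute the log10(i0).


i0 = 1.0×10^-4 A/cm^2
log10(i0) = -4.0

-4.0


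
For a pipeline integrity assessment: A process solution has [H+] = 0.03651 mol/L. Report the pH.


pH = −log10[H+]
pH = −log10(0.03651) = 1.44

1.44


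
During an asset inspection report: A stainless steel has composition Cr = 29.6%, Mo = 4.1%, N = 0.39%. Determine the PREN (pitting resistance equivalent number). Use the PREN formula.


Apply the PREN formula: PREN = Cr + 3.3*Mo + 16*N
PREN = 29.6 + 3.3*4.1 + 16*0.39
PREN = 29.6 + 13.53 + 6.24 = 49.37

49.37


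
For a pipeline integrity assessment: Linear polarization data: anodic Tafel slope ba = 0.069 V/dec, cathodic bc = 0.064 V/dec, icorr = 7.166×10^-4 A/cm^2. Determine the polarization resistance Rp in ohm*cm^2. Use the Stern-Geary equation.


Apply the Stern-Geary equation: Rp = ba*bc / (2.303*icorr*(ba+bc))
ba*bc = 0.069*0.064 = 0.004416
ba+bc = 0.133; 2.303*icorr*(ba+bc) = 2.303*7.166×10^-4*0.133 = 2.1949386×10^-4
Rp = 0.004416 / 2.1949386×10^-4 = 20.12 ohm*cm^2

20.12 ohm*cm^2


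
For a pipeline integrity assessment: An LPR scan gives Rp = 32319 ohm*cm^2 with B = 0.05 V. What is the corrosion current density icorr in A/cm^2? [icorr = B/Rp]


Apply the Stern-Geary relation: icorr = B / Rp
icorr = 0.05 / 32319 = 1.547×10^-6 A/cm^2

1.547×10^-6 A/cm^2


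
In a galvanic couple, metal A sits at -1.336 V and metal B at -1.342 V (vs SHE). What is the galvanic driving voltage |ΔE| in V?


Driving voltage is the absolute potential difference.
|ΔE| = |-1.336 − (-1.342)| = 0.006 V

0.006 V


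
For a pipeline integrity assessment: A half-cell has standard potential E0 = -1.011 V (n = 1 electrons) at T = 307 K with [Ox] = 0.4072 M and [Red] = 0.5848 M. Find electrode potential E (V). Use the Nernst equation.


Apply the Nernst equation: E = E0 + (RT/nF)*ln([Ox]/[Red])
Step 1: RT/nF = 8.314*307/(1*96485) = 0.02645383 V
Step 2: [Ox]/[Red] = 0.4072/0.5848 = 0.696306
Step 3: ln(0.696306) = -0.361966
Step 4: correction = 0.02645383 * -0.361966 = -0.0096 V
E = -1.011 + -0.0096 = -1.0206 V

-1.0206 V


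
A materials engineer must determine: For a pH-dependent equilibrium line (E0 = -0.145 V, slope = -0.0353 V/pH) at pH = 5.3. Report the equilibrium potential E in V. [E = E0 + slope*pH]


Apply the Pourbaix line equation: E = E0 + slope*pH
E = -0.145 + (-0.0353)*5.3 = -0.145 + (-0.18709) = -0.33209 V
Rounded to 4 decimal places: E = -0.3321 V

-0.3321 V


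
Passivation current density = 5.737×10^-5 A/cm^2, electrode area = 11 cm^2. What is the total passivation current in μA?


I = i_pass * A, then convert A → μA (×10^6)
I = 5.737×10^-5 * 11 * 10^6 = 631.07 μA

631.07 μA


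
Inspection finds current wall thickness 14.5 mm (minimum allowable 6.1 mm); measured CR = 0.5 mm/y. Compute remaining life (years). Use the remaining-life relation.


Apply the remaining-life relation: RL = (t_current − t_min) / CR
RL = (14.5 − 6.1) / 0.5 = 8.4 / 0.5 = 16.8 years

16.8 years


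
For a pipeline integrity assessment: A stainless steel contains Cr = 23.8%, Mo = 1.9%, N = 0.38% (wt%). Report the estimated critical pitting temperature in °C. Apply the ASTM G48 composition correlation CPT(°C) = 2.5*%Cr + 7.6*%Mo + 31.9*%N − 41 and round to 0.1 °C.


Apply the ASTM G48 empirical CPT estimate: CPT(°C) = 2.5*%Cr + 7.6*%Mo + 31.9*%N − 41
2.5*23.8 = 59.5; 7.6*1.9 = 14.44; 31.9*0.38 = 12.122
CPT = 59.5 + 14.44 + 12.122 − 41 = 45.062 °C
Rounded to 0.1 °C: CPT ≈ 45.1 °C

45.1 °C


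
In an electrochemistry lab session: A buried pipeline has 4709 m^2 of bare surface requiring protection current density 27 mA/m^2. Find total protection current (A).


I = area * current density, then convert mA → A (÷1000)
I = 4709 * 27 / 1000 = 127.14 A

127.14 A


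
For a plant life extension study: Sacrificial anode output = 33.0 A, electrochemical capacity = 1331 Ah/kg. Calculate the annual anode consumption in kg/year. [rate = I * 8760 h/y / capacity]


Annual consumption = current * hours per year / capacity
Rate = 33.0 * 8760 / 1331 = 217.2 kg/year

217.2 kg/year


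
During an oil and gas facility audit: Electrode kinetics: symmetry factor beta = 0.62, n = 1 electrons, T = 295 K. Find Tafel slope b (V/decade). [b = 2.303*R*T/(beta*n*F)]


Apply the Tafel slope relation: b = 2.303*R*T/(beta*n*F)
Numerator: 2.303 * 8.314 * 295 = 5648.41
Denominator: 0.62 * 1 * 96485 = 59820.7
b = 5648.41 / 59820.7 = 0.0944 V/decade

0.0944 V/decade


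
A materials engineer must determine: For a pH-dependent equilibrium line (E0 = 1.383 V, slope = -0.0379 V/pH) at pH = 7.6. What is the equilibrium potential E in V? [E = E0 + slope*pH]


Apply the Pourbaix line equation: E = E0 + slope*pH
E = 1.383 + (-0.0379)*7.6 = 1.383 + (-0.28804) = 1.09496 V
Rounded to 4 decimal places: E = 1.0950 V

1.0950 V


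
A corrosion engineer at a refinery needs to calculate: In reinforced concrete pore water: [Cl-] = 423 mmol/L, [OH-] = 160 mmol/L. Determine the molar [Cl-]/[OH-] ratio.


Threshold parameter = [Cl-] / [OH-] (molar basis; both in mmol/L, so units cancel)
Ratio = 423 / 160 = 2.64

2.64


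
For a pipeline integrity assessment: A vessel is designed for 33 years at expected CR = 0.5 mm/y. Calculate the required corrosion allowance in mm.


Corrosion allowance = CR × design life
CA = 0.5 * 33 = 16.5 mm

16.5 mm


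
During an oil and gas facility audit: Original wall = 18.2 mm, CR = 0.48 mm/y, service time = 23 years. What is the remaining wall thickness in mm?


Remaining wall = original − CR × time
t = 18.2 − 0.48*23 = 18.2 − 11.04 = 7.16 mm

7.16 mm


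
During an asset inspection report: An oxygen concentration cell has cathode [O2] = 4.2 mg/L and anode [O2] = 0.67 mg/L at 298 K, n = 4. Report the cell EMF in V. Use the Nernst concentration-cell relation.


Apply the Nernst concentration-cell relation: E = (RT/nF)*ln(C_cathode/C_anode)
RT/nF = 8.314*298/(4*96485) = 0.00641958 V
ln(4.2/0.67) = 1.83556
E = 0.00641958 * 1.83556 = 0.01178 V

0.01178 V


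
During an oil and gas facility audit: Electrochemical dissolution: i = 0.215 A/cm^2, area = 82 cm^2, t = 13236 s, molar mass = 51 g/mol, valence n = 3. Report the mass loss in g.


Apply Faraday's law: m = i*A*t*M / (n*F)
Total charge passed Q = i*A*t = 0.215*82*13236 = 233350.68 C
m = Q*M/(n*F) = 233350.68*51/(3*96485) = 41.1148 g

41.1148 g


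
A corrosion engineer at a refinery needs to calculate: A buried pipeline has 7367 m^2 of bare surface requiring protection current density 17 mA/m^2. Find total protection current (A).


I = area * current density, then convert mA → A (÷1000)
I = 7367 * 17 / 1000 = 125.24 A

125.24 A


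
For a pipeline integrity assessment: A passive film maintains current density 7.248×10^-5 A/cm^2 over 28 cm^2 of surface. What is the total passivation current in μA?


I = i_pass * A, then convert A → μA (×10^6)
I = 7.248×10^-5 * 28 * 10^6 = 2029.44 μA

2029.44 μA


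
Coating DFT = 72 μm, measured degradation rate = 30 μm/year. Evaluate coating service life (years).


Service life = thickness / degradation rate
Life = 72 / 30 = 2.4 years

2.4 years


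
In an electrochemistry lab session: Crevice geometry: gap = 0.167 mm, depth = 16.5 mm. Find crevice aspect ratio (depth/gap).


Aspect ratio = depth / gap
Ratio = 16.5 / 0.167 = 98.8

98.8


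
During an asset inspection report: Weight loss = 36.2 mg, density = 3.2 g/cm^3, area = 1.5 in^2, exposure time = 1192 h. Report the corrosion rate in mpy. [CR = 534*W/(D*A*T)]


Apply the mpy weight-loss relation: CR = 534 * W / (D * A * T)
Numerator: 534 * 36.2 = 19330.8
Denominator: 3.2 * 1.5 * 1192 = 5721.6
CR = 19330.8 / 5721.6 = 3.37857 mpy

3.37857 mpy


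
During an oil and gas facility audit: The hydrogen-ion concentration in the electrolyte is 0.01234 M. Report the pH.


pH = −log10[H+]
pH = −log10(0.01234) = 1.91

1.91


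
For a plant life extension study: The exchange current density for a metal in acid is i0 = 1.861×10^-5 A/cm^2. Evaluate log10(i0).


i0 = 1.861×10^-5 A/cm^2
log10(i0) = -4.73

-4.73


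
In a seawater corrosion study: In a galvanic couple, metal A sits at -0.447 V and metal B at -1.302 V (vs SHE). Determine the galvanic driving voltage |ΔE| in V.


Driving voltage is the absolute potential difference.
|ΔE| = |-0.447 − (-1.302)| = 0.855 V

0.855 V


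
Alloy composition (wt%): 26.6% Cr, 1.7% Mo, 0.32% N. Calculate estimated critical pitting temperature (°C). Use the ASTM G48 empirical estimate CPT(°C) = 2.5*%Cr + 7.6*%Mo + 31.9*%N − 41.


Apply the ASTM G48 empirical CPT estimate: CPT(°C) = 2.5*%Cr + 7.6*%Mo + 31.9*%N − 41
2.5*26.6 = 66.5; 7.6*1.7 = 12.92; 31.9*0.32 = 10.208
CPT = 66.5 + 12.92 + 10.208 − 41 = 48.628 °C
Rounded to 0.1 °C: CPT ≈ 48.6 °C

48.6 °C


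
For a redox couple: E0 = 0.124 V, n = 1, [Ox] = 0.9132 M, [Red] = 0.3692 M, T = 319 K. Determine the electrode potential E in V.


Apply the Nernst equation: E = E0 + (RT/nF)*ln([Ox]/[Red])
Step 1: RT/nF = 8.314*319/(1*96485) = 0.02748786 V
Step 2: [Ox]/[Red] = 0.9132/0.3692 = 2.473456
Step 3: ln(2.473456) = 0.905616
Step 4: correction = 0.02748786 * 0.905616 = 0.025 V
E = 0.124 + 0.025 = 0.149 V

0.149 V


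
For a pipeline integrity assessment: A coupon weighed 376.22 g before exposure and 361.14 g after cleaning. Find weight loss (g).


Weight loss = initial − final
WL = 376.22 − 361.14 = 15.08 g

15.08 g


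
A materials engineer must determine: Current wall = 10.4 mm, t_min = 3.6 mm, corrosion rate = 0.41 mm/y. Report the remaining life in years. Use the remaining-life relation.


Apply the remaining-life relation: RL = (t_current − t_min) / CR
RL = (10.4 − 3.6) / 0.41 = 6.8 / 0.41 = 16.6 years

16.6 years


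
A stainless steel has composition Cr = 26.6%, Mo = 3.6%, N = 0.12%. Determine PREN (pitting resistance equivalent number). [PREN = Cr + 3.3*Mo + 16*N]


Apply the PREN formula: PREN = Cr + 3.3*Mo + 16*N
PREN = 26.6 + 3.3*3.6 + 16*0.12
PREN = 26.6 + 11.88 + 1.92 = 40.4

40.4


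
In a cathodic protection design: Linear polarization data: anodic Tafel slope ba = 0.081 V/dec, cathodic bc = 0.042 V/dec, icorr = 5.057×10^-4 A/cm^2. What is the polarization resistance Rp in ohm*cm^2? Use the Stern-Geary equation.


Apply the Stern-Geary equation: Rp = ba*bc / (2.303*icorr*(ba+bc))
ba*bc = 0.081*0.042 = 0.003402
ba+bc = 0.123; 2.303*icorr*(ba+bc) = 2.303*5.057×10^-4*0.123 = 1.4324913×10^-4
Rp = 0.003402 / 1.4324913×10^-4 = 23.75 ohm*cm^2

23.75 ohm*cm^2


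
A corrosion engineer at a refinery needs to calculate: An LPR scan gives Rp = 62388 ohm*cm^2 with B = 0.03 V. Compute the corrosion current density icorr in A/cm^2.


Apply the Stern-Geary relation: icorr = B / Rp
icorr = 0.03 / 62388 = 4.809×10^-7 A/cm^2

4.809×10^-7 A/cm^2


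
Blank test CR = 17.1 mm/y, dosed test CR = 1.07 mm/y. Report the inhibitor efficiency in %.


Apply the inhibitor-efficiency definition: IE = (CR_blank − CR_inh)/CR_blank × 100
IE = (17.1 − 1.07) / 17.1 × 100
IE = 16.03 / 17.1 × 100 = 93.7 %

93.7 %


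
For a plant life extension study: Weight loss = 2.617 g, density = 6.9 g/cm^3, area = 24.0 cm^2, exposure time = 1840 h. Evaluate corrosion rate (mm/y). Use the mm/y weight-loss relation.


Apply the mm/y weight-loss relation: CR = 87600 * W / (D * A * T)
Numerator: 87600 * 2.617 = 229249.2
Denominator: 6.9 * 24.0 * 1840 = 304704.0
CR = 229249.2 / 304704.0 = 0.75237 mm/y

0.75237 mm/y
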